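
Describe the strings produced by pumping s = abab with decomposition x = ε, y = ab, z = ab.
{xy^i z : i ≥ 0} = {(ab)^(i+1) : i ≥ 0} = {ab, abab, ababab, ...}

With x = ε, y = ab, z = ab: Pumping 'ab' gives strings of alternating a's and b's.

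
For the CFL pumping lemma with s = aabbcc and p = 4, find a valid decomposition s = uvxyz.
u='a', v='a', x='bb', y='c', z='c'

For s = aabbcc with pumping length p = 4:

One valid decomposition:
- u = 'a'
- v = 'a'
- x = 'bb'
- y = 'c'
- z = 'c'

Verification:
- uvxyz = 'a' + 'a' + 'bb' + 'c' + 'c' = aabbcc ✓
- |vxy| = |'abbc'| = 4 ≤ 4 ✓
- |vy| = |'ac'| = 2 > 0 ✓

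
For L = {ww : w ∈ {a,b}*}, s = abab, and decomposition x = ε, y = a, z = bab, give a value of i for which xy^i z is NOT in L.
i = 0

xy⁰z = ε · ε · bab = bab; bab has odd length 3, so it cannot be written as ww and is not in L.
(Other choices also work, e.g. i = 2, 3; only i = 1 is guaranteed to stay in L since xy¹z = s.)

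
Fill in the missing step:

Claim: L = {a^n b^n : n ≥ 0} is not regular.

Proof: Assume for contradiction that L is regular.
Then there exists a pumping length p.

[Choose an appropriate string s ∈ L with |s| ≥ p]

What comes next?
s = a^p b^p

This string is in L (has equal a's and b's) and has length 2p ≥ p.
Any decomposition xyz with |xy| ≤ p means y consists only of a's,
so pumping will unbalance the counts.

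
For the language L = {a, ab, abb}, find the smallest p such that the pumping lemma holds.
p = 4

For a finite language L, the pumping lemma holds vacuously if p > max|s| for s ∈ L.

The longest string in L = {a, ab, abb} has length 3.
If p = 4, then no string s ∈ L has |s| ≥ p, so the condition is vacuously true.

The minimum pumping length is p = 4.

Why no smaller p works: for any p ≤ 3, the longest string s ∈ L has |s| = 3 ≥ p, so it would
have to be pumpable; but pumping up (i = 2, 3, ...) produces ever longer strings, which cannot all lie in the
finite language L. So the pumping property fails for every p ≤ 3.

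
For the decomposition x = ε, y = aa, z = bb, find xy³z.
aaaaaabb

Given x = '', y = 'aa', z = 'bb' and i = 3:

xy^3z = x + y·y·...·y (3 times) + z
       = '' + 'aa'^3 + 'bb'
       = '' + 'aaaaaa' + 'bb'
       = 'aaaaaabb'

The pumped string is 'aaaaaabb' with length 8.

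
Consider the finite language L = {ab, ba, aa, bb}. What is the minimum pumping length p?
p = 3

For a finite language L, the pumping lemma holds vacuously if p > max|s| for s ∈ L.

The longest string in L = {ab, ba, aa, bb} has length 2.
If p = 3, then no string s ∈ L has |s| ≥ p, so the condition is vacuously true.

The minimum pumping length is p = 3.

Why no smaller p works: for any p ≤ 2, the longest string s ∈ L has |s| = 2 ≥ p, so it would
have to be pumpable; but pumping up (i = 2, 3, ...) produces ever longer strings, which cannot all lie in the
finite language L. So the pumping property fails for every p ≤ 2.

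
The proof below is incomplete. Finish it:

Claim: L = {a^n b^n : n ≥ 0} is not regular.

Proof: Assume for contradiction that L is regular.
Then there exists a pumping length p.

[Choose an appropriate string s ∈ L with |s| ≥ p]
s = a^p b^p

This string is in L (has equal a's and b's) and has length 2p ≥ p.
Any decomposition xyz with |xy| ≤ p means y consists only of a's,
so pumping will unbalance the counts.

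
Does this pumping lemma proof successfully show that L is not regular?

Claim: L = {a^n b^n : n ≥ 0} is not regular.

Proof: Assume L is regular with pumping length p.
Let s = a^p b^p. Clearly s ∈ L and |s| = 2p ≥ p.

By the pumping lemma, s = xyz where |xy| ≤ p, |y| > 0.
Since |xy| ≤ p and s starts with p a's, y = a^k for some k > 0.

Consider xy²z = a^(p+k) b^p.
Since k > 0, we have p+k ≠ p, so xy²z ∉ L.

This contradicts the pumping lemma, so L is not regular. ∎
The proof is correct.

This proof is valid because:
1. The string s = a^p b^p is correctly in L
2. The decomposition analysis is correct: y must consist only of a's
3. The contradiction is valid: pumping increases a's but not b's
4. The conclusion follows logically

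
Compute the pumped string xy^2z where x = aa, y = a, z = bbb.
aaaabbb

Given x = 'aa', y = 'a', z = 'bbb' and i = 2:

xy^2z = x + y·y·...·y (2 times) + z
       = 'aa' + 'a'^2 + 'bbb'
       = 'aa' + 'aa' + 'bbb'
       = 'aaaabbb'

The pumped string is 'aaaabbb' with length 7.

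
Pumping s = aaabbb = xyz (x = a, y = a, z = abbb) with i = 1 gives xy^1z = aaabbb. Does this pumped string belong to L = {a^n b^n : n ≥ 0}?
Yes

xy¹z = a · a · abbb = aaabbb.
aaabbb = a^3 b^3 has equal counts (3 = 3), so it is in L.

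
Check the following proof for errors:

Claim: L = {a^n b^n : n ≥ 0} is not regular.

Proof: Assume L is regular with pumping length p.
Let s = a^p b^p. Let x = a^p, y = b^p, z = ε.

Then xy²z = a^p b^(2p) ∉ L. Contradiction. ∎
The proof is INCORRECT.

Error: The decomposition violates |xy| ≤ p.
With x = a^p and y = b^p, we have |xy| = 2p > p.
The pumping lemma requires |xy| ≤ p, so y must be within the first p characters.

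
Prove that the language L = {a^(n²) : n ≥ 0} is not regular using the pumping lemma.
Assume for contradiction that L is regular, and let p ≥ 1 be the pumping length given by the pumping lemma.
Choose s = a^(p²). Then s ∈ L and |s| = p² ≥ p.
By the pumping lemma, s = xyz for some x, y, z with |xy| ≤ p, |y| ≥ 1, and xy^i z ∈ L for every i ≥ 0.
Here y = a^k for some k with 1 ≤ k ≤ |xy| ≤ p.

Take i = 2: |xy²z| = p² + k.
Now p² < p² + k ≤ p² + p < p² + 2p + 1 = (p + 1)².
So |xy²z| lies strictly between the consecutive squares p² and (p + 1)², hence is not a perfect square, and xy²z ∉ L.

This contradicts the pumping lemma, which requires xy^i z ∈ L for all i ≥ 0.
Hence L = {a^(n²) : n ≥ 0} is not regular. ∎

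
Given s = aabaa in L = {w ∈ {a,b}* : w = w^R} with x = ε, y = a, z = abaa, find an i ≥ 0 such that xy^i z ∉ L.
i = 2

xy²z = ε · aa · abaa = aaabaa; aaabaa reversed is aabaaa ≠ aaabaa, so it is not a palindrome and is not in L.
(Other choices also work, e.g. i = 0, 3; only i = 1 is guaranteed to stay in L since xy¹z = s.)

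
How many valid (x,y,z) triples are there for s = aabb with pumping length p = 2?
3

For s = 'aabb' with pumping length p = 2:

Constraints: |xy| ≤ 2, |y| > 0

Valid decompositions (|xy| ≤ p, |y| ≥ 1):
  • x='', y='a', z='abb'
  • x='a', y='a', z='bb'
  • x='', y='aa', z='bb'

Total count: 3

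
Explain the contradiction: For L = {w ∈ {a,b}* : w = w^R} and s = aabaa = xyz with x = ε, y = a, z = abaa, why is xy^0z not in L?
xy⁰z = abaa ∉ L

Pumping with i = 0 replaces y = a by y⁰ = ε:
- Original: s = xyz = aabaa; aabaa reversed is aabaa, the same string, so it is a palindrome and is in L
- Pumped: xy⁰z = ε · ε · abaa = abaa
- abaa reversed is aaba ≠ abaa, so it is not a palindrome and is not in L

The pumping lemma would require xy⁰z ∈ L, so this decomposition yields a contradiction.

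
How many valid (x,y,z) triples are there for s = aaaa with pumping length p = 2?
3

For s = 'aaaa' with pumping length p = 2:

Constraints: |xy| ≤ 2, |y| > 0

Valid decompositions (|xy| ≤ p, |y| ≥ 1):
  • x='', y='a', z='aaa'
  • x='a', y='a', z='aa'
  • x='', y='aa', z='aa'

Total count: 3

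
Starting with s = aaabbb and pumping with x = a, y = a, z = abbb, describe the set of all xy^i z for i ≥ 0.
{xy^i z : i ≥ 0} = {a^(2+i) b^3 : i ≥ 0} = {aabbb, aaabbb, aaaabbb, ...}

With x = a, y = a, z = abbb: Starting with aaabbb and pumping the second 'a', we get strings with 2+i a's followed by 3 b's for i = 0, 1, 2, ...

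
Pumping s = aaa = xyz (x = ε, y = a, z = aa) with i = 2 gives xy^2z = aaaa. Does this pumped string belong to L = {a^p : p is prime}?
No

xy²z = ε · aa · aa = aaaa.
aaaa has length 4 = 2 × 2, which is not prime, so it is not in L.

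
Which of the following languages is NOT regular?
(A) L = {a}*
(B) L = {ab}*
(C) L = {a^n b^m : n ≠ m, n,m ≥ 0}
(C) {a^n b^m : n ≠ m, n,m ≥ 0}

(C) L = {a^n b^m : n ≠ m, n,m ≥ 0} is NOT regular.

The pumping lemma can be used to prove this:
After pumping a's, we can make n = m

The other languages are regular because they can be recognized by finite automata.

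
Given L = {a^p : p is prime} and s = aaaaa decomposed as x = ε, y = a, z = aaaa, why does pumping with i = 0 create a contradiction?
xy⁰z = aaaa ∉ L

Pumping with i = 0 replaces y = a by y⁰ = ε:
- Original: s = xyz = aaaaa; aaaaa has length 5, which is prime, so it is in L
- Pumped: xy⁰z = ε · ε · aaaa = aaaa
- aaaa has length 4 = 2 × 2, which is not prime, so it is not in L

The pumping lemma would require xy⁰z ∈ L, so this decomposition yields a contradiction.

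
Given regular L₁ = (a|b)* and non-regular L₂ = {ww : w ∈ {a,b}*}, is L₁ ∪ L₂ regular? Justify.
Yes — L₁ ∪ L₂ is regular.

{ww} ⊆ (a|b)*, so L₁ ∪ L₂ = (a|b)*, which is regular.

Note that the bare facts "L₁ regular, L₂ non-regular" do not settle the question by themselves: the closure of regular languages under ∪, ∩, complement and difference applies only when BOTH operands are regular. With a non-regular operand the result can come out regular or non-regular depending on the specific languages, so one has to work out L₁ ∪ L₂ for this particular pair, as above.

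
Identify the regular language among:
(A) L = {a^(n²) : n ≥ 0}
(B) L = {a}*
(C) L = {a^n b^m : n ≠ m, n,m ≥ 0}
(B) {a}*

(B) L = {a}* is regular.

This can be recognized by a finite automaton (DFA/NFA).
Regular expressions like {a}* define regular languages.

The other choices are not regular:
- {a^(n²) : n ≥ 0}: After pumping, length is no longer a perfect square
- {a^n b^m : n ≠ m, n,m ≥ 0}: After pumping a's, we can make n = m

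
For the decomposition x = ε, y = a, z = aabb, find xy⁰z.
aabb

Given x = '', y = 'a', z = 'aabb' and i = 0:

xy^0z = x + y·y·...·y (0 times) + z
       = '' + 'a'^0 + 'aabb'
       = '' + '' + 'aabb'
       = 'aabb'

The pumped string is 'aabb' with length 4.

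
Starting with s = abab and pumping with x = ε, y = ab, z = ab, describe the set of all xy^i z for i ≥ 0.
{xy^i z : i ≥ 0} = {(ab)^(i+1) : i ≥ 0} = {ab, abab, ababab, ...}

With x = ε, y = ab, z = ab: Pumping 'ab' gives strings of alternating a's and b's.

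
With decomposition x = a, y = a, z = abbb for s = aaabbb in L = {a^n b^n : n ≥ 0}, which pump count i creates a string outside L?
i = 0

xy⁰z = a · ε · abbb = aabbb; aabbb has 2 a's and 3 b's; 2 ≠ 3, so it is not in L.
(Other choices also work, e.g. i = 2, 3; only i = 1 is guaranteed to stay in L since xy¹z = s.)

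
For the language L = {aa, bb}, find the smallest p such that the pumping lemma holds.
p = 3

For a finite language L, the pumping lemma holds vacuously if p > max|s| for s ∈ L.

The longest string in L = {aa, bb} has length 2.
If p = 3, then no string s ∈ L has |s| ≥ p, so the condition is vacuously true.

The minimum pumping length is p = 3.

Why no smaller p works: for any p ≤ 2, the longest string s ∈ L has |s| = 2 ≥ p, so it would
have to be pumpable; but pumping up (i = 2, 3, ...) produces ever longer strings, which cannot all lie in the
finite language L. So the pumping property fails for every p ≤ 2.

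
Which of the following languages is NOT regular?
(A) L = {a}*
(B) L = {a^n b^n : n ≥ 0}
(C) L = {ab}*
(B) {a^n b^n : n ≥ 0}

(B) L = {a^n b^n : n ≥ 0} is NOT regular.

The pumping lemma can be used to prove this:
After pumping, the number of a's and b's become unequal

The other languages are regular because they can be recognized by finite automata.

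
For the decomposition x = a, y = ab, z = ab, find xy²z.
aababab

Given x = 'a', y = 'ab', z = 'ab' and i = 2:

xy^2z = x + y·y·...·y (2 times) + z
       = 'a' + 'ab'^2 + 'ab'
       = 'a' + 'abab' + 'ab'
       = 'aababab'

The pumped string is 'aababab' with length 7.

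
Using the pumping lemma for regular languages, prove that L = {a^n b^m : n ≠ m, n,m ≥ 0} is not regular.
Assume for contradiction that L is regular, and let p ≥ 1 be the pumping length given by the pumping lemma.
Choose s = a^p b^(p + p!). Then s ∈ L because p ≠ p + p! (as p! ≥ 1), and |s| ≥ p.
By the pumping lemma, s = xyz for some x, y, z with |xy| ≤ p, |y| ≥ 1, and xy^i z ∈ L for every i ≥ 0.
Since |xy| ≤ p and the first p symbols of s are all a's, y = a^k for some k with 1 ≤ k ≤ p.
For every i ≥ 0, xy^i z = a^(p + (i − 1)k) b^(p + p!).

Because 1 ≤ k ≤ p, k divides p!. Let t = p!/k (a positive integer) and take i = t + 1.
Then the number of a's is p + tk = p + p!, which equals the number of b's.
So xy^(t+1) z = a^(p + p!) b^(p + p!) has equally many a's and b's and is NOT in L.

This contradicts the pumping lemma, which requires xy^i z ∈ L for all i ≥ 0.
Hence L = {a^n b^m : n ≠ m, n,m ≥ 0} is not regular. ∎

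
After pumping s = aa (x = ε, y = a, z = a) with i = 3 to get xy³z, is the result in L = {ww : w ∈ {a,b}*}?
Yes

xy³z = ε · aaa · a = aaaa.
aaaa splits into halves aa · aa, which are equal, so it is in L (w = aa).
(A single pumped string landing in L is not a contradiction by itself; a non-regularity proof needs some i for which xy^i z ∉ L, for every admissible decomposition.)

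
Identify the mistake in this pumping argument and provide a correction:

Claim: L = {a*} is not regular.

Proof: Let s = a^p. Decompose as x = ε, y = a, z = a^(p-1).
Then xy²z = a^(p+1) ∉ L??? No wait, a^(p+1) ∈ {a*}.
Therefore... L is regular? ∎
Error: The proof attempts to show a*  is not regular, but a* IS regular!

Correction: a* is a regular language (recognized by a simple DFA with one accepting state and self-loop on 'a'). The pumping lemma can only prove non-regularity, not regularity. For regular languages, pumping always works.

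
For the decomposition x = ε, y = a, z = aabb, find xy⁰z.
aabb

Given x = '', y = 'a', z = 'aabb' and i = 0:

xy^0z = x + y·y·...·y (0 times) + z
       = '' + 'a'^0 + 'aabb'
       = '' + '' + 'aabb'
       = 'aabb'

The pumped string is 'aabb' with length 4.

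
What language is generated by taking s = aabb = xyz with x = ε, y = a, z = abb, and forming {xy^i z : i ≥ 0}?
{xy^i z : i ≥ 0} = {a^(i+1) b^2 : i ≥ 0} = {abb, aabb, aaabb, ...}

With x = ε, y = a, z = abb: Starting with aabb and pumping the first 'a' (z = abb keeps the second 'a'), we get strings with i+1 a's followed by 2 b's for i = 0, 1, 2, ...; note bb is not produced because z always contributes one a.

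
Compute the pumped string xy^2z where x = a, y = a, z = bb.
aaabb

Given x = 'a', y = 'a', z = 'bb' and i = 2:

xy^2z = x + y·y·...·y (2 times) + z
       = 'a' + 'a'^2 + 'bb'
       = 'a' + 'aa' + 'bb'
       = 'aaabb'

The pumped string is 'aaabb' with length 5.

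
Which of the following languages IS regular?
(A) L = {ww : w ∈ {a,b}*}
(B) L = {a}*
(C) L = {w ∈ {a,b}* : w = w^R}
(B) {a}*

(B) L = {a}* is regular.

This can be recognized by a finite automaton (DFA/NFA).
Regular expressions like {a}* define regular languages.

The other choices are not regular:
- {ww : w ∈ {a,b}*}: After pumping, the two halves no longer match
- {w ∈ {a,b}* : w = w^R}: After pumping, the string is no longer symmetric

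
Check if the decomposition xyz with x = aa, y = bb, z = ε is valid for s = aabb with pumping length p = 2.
Violated: |xy| ≤ p

The decomposition x = aa, y = bb, z = ε for s = aabb with p = 2
violates the constraint: |xy| ≤ p

|xy| = |aabb| = 4 > 2 = p. The decomposition puts too many characters in xy.

Pumping lemma constraints:
1. xyz = s (decomposition is valid)
2. |xy| ≤ p
3. |y| > 0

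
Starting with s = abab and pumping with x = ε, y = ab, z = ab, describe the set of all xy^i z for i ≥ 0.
{xy^i z : i ≥ 0} = {(ab)^(i+1) : i ≥ 0} = {ab, abab, ababab, ...}

With x = ε, y = ab, z = ab: Pumping 'ab' gives strings of alternating a's and b's.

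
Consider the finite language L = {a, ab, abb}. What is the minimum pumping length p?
p = 4

For a finite language L, the pumping lemma holds vacuously if p > max|s| for s ∈ L.

The longest string in L = {a, ab, abb} has length 3.
If p = 4, then no string s ∈ L has |s| ≥ p, so the condition is vacuously true.

The minimum pumping length is p = 4.

Why no smaller p works: for any p ≤ 3, the longest string s ∈ L has |s| = 3 ≥ p, so it would
have to be pumpable; but pumping up (i = 2, 3, ...) produces ever longer strings, which cannot all lie in the
finite language L. So the pumping property fails for every p ≤ 3.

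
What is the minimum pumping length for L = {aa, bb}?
p = 3

For a finite language L, the pumping lemma holds vacuously if p > max|s| for s ∈ L.

The longest string in L = {aa, bb} has length 2.
If p = 3, then no string s ∈ L has |s| ≥ p, so the condition is vacuously true.

The minimum pumping length is p = 3.

Why no smaller p works: for any p ≤ 2, the longest string s ∈ L has |s| = 2 ≥ p, so it would
have to be pumpable; but pumping up (i = 2, 3, ...) produces ever longer strings, which cannot all lie in the
finite language L. So the pumping property fails for every p ≤ 2.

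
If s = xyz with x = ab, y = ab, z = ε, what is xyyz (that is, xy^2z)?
ababab

Given x = 'ab', y = 'ab', z = '' and i = 2:

xy^2z = x + y·y·...·y (2 times) + z
       = 'ab' + 'ab'^2 + ''
       = 'ab' + 'abab' + ''
       = 'ababab'

The pumped string is 'ababab' with length 6.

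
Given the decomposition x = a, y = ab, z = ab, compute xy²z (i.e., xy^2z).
aababab

Given x = 'a', y = 'ab', z = 'ab' and i = 2:

xy^2z = x + y·y·...·y (2 times) + z
       = 'a' + 'ab'^2 + 'ab'
       = 'a' + 'abab' + 'ab'
       = 'aababab'

The pumped string is 'aababab' with length 7.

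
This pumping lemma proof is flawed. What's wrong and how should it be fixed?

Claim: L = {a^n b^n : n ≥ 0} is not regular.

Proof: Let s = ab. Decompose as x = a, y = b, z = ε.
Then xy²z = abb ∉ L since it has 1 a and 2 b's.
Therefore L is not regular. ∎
Error: The string s = ab might be shorter than the pumping length p.

Correction: Choose s = a^p b^p to ensure |s| ≥ p. Also, the decomposition is wrong: with |xy| ≤ p, y cannot include b's when s starts with p a's.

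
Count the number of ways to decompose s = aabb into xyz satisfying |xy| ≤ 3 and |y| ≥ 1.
6

For s = 'aabb' with pumping length p = 3:

Constraints: |xy| ≤ 3, |y| > 0

Valid decompositions (|xy| ≤ p, |y| ≥ 1):
  • x='', y='a', z='abb'
  • x='a', y='a', z='bb'
  • x='', y='aa', z='bb'
  • x='aa', y='b', z='b'
  • x='a', y='ab', z='b'
  • x='', y='aab', z='b'

Total count: 6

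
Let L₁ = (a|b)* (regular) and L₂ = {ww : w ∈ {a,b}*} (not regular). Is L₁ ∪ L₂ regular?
Yes — L₁ ∪ L₂ is regular.

{ww} ⊆ (a|b)*, so L₁ ∪ L₂ = (a|b)*, which is regular.

Note that the bare facts "L₁ regular, L₂ non-regular" do not settle the question by themselves: the closure of regular languages under ∪, ∩, complement and difference applies only when BOTH operands are regular. With a non-regular operand the result can come out regular or non-regular depending on the specific languages, so one has to work out L₁ ∪ L₂ for this particular pair, as above.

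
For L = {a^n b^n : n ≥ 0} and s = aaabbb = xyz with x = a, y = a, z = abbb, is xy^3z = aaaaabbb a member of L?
No

xy³z = a · aaa · abbb = aaaaabbb.
aaaaabbb has 5 a's and 3 b's; 5 ≠ 3, so it is not in L.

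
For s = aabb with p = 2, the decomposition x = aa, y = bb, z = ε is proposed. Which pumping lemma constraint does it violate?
Violated: |xy| ≤ p

The decomposition x = aa, y = bb, z = ε for s = aabb with p = 2
violates the constraint: |xy| ≤ p

|xy| = |aabb| = 4 > 2 = p. The decomposition puts too many characters in xy.

Pumping lemma constraints:
1. xyz = s (decomposition is valid)
2. |xy| ≤ p
3. |y| > 0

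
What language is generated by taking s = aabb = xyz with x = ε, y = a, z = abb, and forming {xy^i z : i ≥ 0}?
{xy^i z : i ≥ 0} = {a^(i+1) b^2 : i ≥ 0} = {abb, aabb, aaabb, ...}

With x = ε, y = a, z = abb: Starting with aabb and pumping the first 'a' (z = abb keeps the second 'a'), we get strings with i+1 a's followed by 2 b's for i = 0, 1, 2, ...; note bb is not produced because z always contributes one a.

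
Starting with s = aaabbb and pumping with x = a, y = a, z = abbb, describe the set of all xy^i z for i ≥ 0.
{xy^i z : i ≥ 0} = {a^(2+i) b^3 : i ≥ 0} = {aabbb, aaabbb, aaaabbb, ...}

With x = a, y = a, z = abbb: Starting with aaabbb and pumping the second 'a', we get strings with 2+i a's followed by 3 b's for i = 0, 1, 2, ...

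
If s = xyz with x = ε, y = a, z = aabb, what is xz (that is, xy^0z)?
aabb

Given x = '', y = 'a', z = 'aabb' and i = 0:

xy^0z = x + y·y·...·y (0 times) + z
       = '' + 'a'^0 + 'aabb'
       = '' + '' + 'aabb'
       = 'aabb'

The pumped string is 'aabb' with length 4.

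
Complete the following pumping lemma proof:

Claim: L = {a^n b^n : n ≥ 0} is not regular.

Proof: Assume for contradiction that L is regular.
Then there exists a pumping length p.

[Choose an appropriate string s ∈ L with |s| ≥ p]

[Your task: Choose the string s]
s = a^p b^p

This string is in L (has equal a's and b's) and has length 2p ≥ p.
Any decomposition xyz with |xy| ≤ p means y consists only of a's,
so pumping will unbalance the counts.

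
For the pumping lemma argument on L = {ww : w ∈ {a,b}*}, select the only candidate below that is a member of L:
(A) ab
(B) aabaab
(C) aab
(B) aabaab

The pumping lemma is applied to a string s that lies in L, so first check membership of each option:
- (A) ab has length 2; its halves are a and b, which differ, so it is not in L ✗
- (B) aabaab splits into halves aab · aab, which are equal, so it is in L (w = aab) ✓
- (C) aab has odd length 3, so it cannot be written as ww and is not in L ✗

Only (B) aabaab is in L, so it is the only candidate that could play the role of s.
(In a complete proof one picks s in terms of the pumping length p so that |s| ≥ p is guaranteed; a fixed string like aabaab illustrates the shape of such an s.)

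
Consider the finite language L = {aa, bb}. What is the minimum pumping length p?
p = 3

For a finite language L, the pumping lemma holds vacuously if p > max|s| for s ∈ L.

The longest string in L = {aa, bb} has length 2.
If p = 3, then no string s ∈ L has |s| ≥ p, so the condition is vacuously true.

The minimum pumping length is p = 3.

Why no smaller p works: for any p ≤ 2, the longest string s ∈ L has |s| = 2 ≥ p, so it would
have to be pumpable; but pumping up (i = 2, 3, ...) produces ever longer strings, which cannot all lie in the
finite language L. So the pumping property fails for every p ≤ 2.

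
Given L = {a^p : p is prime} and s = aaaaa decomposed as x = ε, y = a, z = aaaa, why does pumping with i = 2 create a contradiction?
xy²z = aaaaaa ∉ L

Pumping with i = 2 replaces y = a by y² = aa:
- Original: s = xyz = aaaaa; aaaaa has length 5, which is prime, so it is in L
- Pumped: xy²z = ε · aa · aaaa = aaaaaa
- aaaaaa has length 6 = 2 × 3, which is not prime, so it is not in L

The pumping lemma would require xy²z ∈ L, so this decomposition yields a contradiction.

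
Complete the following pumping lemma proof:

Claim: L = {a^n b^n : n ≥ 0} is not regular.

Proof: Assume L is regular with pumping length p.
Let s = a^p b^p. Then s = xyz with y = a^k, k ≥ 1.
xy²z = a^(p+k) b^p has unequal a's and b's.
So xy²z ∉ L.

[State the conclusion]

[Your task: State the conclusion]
This contradicts the pumping lemma for regular languages,
which guarantees xy^i z ∈ L for all i ≥ 0.

Since our assumption that L is regular leads to a contradiction,
we conclude that L = {a^n b^n : n ≥ 0} is NOT regular. ∎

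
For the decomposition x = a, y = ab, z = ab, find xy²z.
aababab

Given x = 'a', y = 'ab', z = 'ab' and i = 2:

xy^2z = x + y·y·...·y (2 times) + z
       = 'a' + 'ab'^2 + 'ab'
       = 'a' + 'abab' + 'ab'
       = 'aababab'

The pumped string is 'aababab' with length 7.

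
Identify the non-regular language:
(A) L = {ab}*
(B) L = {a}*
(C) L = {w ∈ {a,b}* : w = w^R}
(C) {w ∈ {a,b}* : w = w^R}

(C) L = {w ∈ {a,b}* : w = w^R} is NOT regular.

The pumping lemma can be used to prove this:
After pumping, the string is no longer symmetric

The other languages are regular because they can be recognized by finite automata.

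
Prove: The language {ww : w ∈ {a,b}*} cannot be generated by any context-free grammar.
Assume for contradiction that L is context-free, and let p ≥ 1 be the pumping length given by the pumping lemma for CFLs.
Choose s = a^p b^p a^p b^p. Then s ∈ L (take w = a^p b^p) and |s| = 4p ≥ p.
By the CFL pumping lemma, s = uvxyz for some u, v, x, y, z with |vxy| ≤ p, |vy| ≥ 1, and uv^i xy^i z ∈ L for every i ≥ 0.

Write s as four blocks A₁ B₁ A₂ B₂ with A₁ = A₂ = a^p and B₁ = B₂ = b^p. Since |vxy| ≤ p, the window vxy lies inside at most two adjacent blocks. Take i = 0 and let t = uxz, so |t| = 4p − |vy| with 1 ≤ |vy| ≤ p. If |t| is odd, t ∉ L immediately, so assume |vy| is even (hence |vy| ≥ 2) and |t|/2 = 2p − |vy|/2, which satisfies p ≤ |t|/2 ≤ 2p − 1.

Case 1 (vxy inside A₁B₁): t = a^(p−j) b^(p−l) a^p b^p with j + l = |vy|. The second half of t has length < 2p, so it is a suffix of the trailing a^p b^p and ends in b; the first half is a^(p−j) b^(p−l) a^((j+l)/2), which ends in a because (j+l)/2 ≥ 1. The halves differ, so t ∉ L.

Case 2 (vxy inside B₁A₂, straddling the middle): t = a^p b^(p−j) a^(p−l) b^p with j + l = |vy|. If t = ww, then w is a prefix of t of length ≥ p, so w begins with a^p; and w is a suffix of t of length ≥ p, so w ends with b^p. That forces |w| ≥ 2p, contradicting |w| = |t|/2 ≤ 2p − 1. So t ∉ L.

Case 3 (vxy inside A₂B₂): t = a^p b^p a^(p−j) b^(p−l) with j + l = |vy|. The first half of t is a prefix of a^p b^p, so it begins with a; the second half is b^((j+l)/2) a^(p−j) b^(p−l), which begins with b. The halves differ, so t ∉ L.

In every case uv⁰xy⁰z = uxz ∉ L.

This contradicts the CFL pumping lemma, which requires uv^i xy^i z ∈ L for all i ≥ 0.
Hence L = {ww : w ∈ {a,b}*} is not context-free. ∎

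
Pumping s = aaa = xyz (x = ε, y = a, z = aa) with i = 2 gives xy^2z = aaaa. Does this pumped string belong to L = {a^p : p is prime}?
No

xy²z = ε · aa · aa = aaaa.
aaaa has length 4 = 2 × 2, which is not prime, so it is not in L.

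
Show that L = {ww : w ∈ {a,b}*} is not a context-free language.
Assume for contradiction that L is context-free, and let p ≥ 1 be the pumping length given by the pumping lemma for CFLs.
Choose s = a^p b^p a^p b^p. Then s ∈ L (take w = a^p b^p) and |s| = 4p ≥ p.
By the CFL pumping lemma, s = uvxyz for some u, v, x, y, z with |vxy| ≤ p, |vy| ≥ 1, and uv^i xy^i z ∈ L for every i ≥ 0.

Write s as four blocks A₁ B₁ A₂ B₂ with A₁ = A₂ = a^p and B₁ = B₂ = b^p. Since |vxy| ≤ p, the window vxy lies inside at most two adjacent blocks. Take i = 0 and let t = uxz, so |t| = 4p − |vy| with 1 ≤ |vy| ≤ p. If |t| is odd, t ∉ L immediately, so assume |vy| is even (hence |vy| ≥ 2) and |t|/2 = 2p − |vy|/2, which satisfies p ≤ |t|/2 ≤ 2p − 1.

Case 1 (vxy inside A₁B₁): t = a^(p−j) b^(p−l) a^p b^p with j + l = |vy|. The second half of t has length < 2p, so it is a suffix of the trailing a^p b^p and ends in b; the first half is a^(p−j) b^(p−l) a^((j+l)/2), which ends in a because (j+l)/2 ≥ 1. The halves differ, so t ∉ L.

Case 2 (vxy inside B₁A₂, straddling the middle): t = a^p b^(p−j) a^(p−l) b^p with j + l = |vy|. If t = ww, then w is a prefix of t of length ≥ p, so w begins with a^p; and w is a suffix of t of length ≥ p, so w ends with b^p. That forces |w| ≥ 2p, contradicting |w| = |t|/2 ≤ 2p − 1. So t ∉ L.

Case 3 (vxy inside A₂B₂): t = a^p b^p a^(p−j) b^(p−l) with j + l = |vy|. The first half of t is a prefix of a^p b^p, so it begins with a; the second half is b^((j+l)/2) a^(p−j) b^(p−l), which begins with b. The halves differ, so t ∉ L.

In every case uv⁰xy⁰z = uxz ∉ L.

This contradicts the CFL pumping lemma, which requires uv^i xy^i z ∈ L for all i ≥ 0.
Hence L = {ww : w ∈ {a,b}*} is not context-free. ∎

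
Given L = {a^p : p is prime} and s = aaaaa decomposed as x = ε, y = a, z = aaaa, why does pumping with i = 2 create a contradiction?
xy²z = aaaaaa ∉ L

Pumping with i = 2 replaces y = a by y² = aa:
- Original: s = xyz = aaaaa; aaaaa has length 5, which is prime, so it is in L
- Pumped: xy²z = ε · aa · aaaa = aaaaaa
- aaaaaa has length 6 = 2 × 3, which is not prime, so it is not in L

The pumping lemma would require xy²z ∈ L, so this decomposition yields a contradiction.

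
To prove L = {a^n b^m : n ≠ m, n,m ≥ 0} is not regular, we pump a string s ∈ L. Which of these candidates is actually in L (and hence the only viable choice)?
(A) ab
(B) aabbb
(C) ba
(B) aabbb

The pumping lemma is applied to a string s that lies in L, so first check membership of each option:
- (A) ab = a^1 b^1 has n = m = 1, so it is not in L ✗
- (B) aabbb = a^2 b^3 with 2 ≠ 3, so it is in L ✓
- (C) ba has an a after a b, so it is not of the form a^n b^m and is not in L ✗

Only (B) aabbb is in L, so it is the only candidate that could play the role of s.
(In a complete proof one picks s in terms of the pumping length p so that |s| ≥ p is guaranteed; a fixed string like aabbb illustrates the shape of such an s.)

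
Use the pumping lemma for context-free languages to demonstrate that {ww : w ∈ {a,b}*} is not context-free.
Assume for contradiction that L is context-free, and let p ≥ 1 be the pumping length given by the pumping lemma for CFLs.
Choose s = a^p b^p a^p b^p. Then s ∈ L (take w = a^p b^p) and |s| = 4p ≥ p.
By the CFL pumping lemma, s = uvxyz for some u, v, x, y, z with |vxy| ≤ p, |vy| ≥ 1, and uv^i xy^i z ∈ L for every i ≥ 0.

Write s as four blocks A₁ B₁ A₂ B₂ with A₁ = A₂ = a^p and B₁ = B₂ = b^p. Since |vxy| ≤ p, the window vxy lies inside at most two adjacent blocks. Take i = 0 and let t = uxz, so |t| = 4p − |vy| with 1 ≤ |vy| ≤ p. If |t| is odd, t ∉ L immediately, so assume |vy| is even (hence |vy| ≥ 2) and |t|/2 = 2p − |vy|/2, which satisfies p ≤ |t|/2 ≤ 2p − 1.

Case 1 (vxy inside A₁B₁): t = a^(p−j) b^(p−l) a^p b^p with j + l = |vy|. The second half of t has length < 2p, so it is a suffix of the trailing a^p b^p and ends in b; the first half is a^(p−j) b^(p−l) a^((j+l)/2), which ends in a because (j+l)/2 ≥ 1. The halves differ, so t ∉ L.

Case 2 (vxy inside B₁A₂, straddling the middle): t = a^p b^(p−j) a^(p−l) b^p with j + l = |vy|. If t = ww, then w is a prefix of t of length ≥ p, so w begins with a^p; and w is a suffix of t of length ≥ p, so w ends with b^p. That forces |w| ≥ 2p, contradicting |w| = |t|/2 ≤ 2p − 1. So t ∉ L.

Case 3 (vxy inside A₂B₂): t = a^p b^p a^(p−j) b^(p−l) with j + l = |vy|. The first half of t is a prefix of a^p b^p, so it begins with a; the second half is b^((j+l)/2) a^(p−j) b^(p−l), which begins with b. The halves differ, so t ∉ L.

In every case uv⁰xy⁰z = uxz ∉ L.

This contradicts the CFL pumping lemma, which requires uv^i xy^i z ∈ L for all i ≥ 0.
Hence L = {ww : w ∈ {a,b}*} is not context-free. ∎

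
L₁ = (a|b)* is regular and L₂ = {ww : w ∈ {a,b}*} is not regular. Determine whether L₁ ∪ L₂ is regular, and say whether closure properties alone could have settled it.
Yes — L₁ ∪ L₂ is regular.

{ww} ⊆ (a|b)*, so L₁ ∪ L₂ = (a|b)*, which is regular.

Note that the bare facts "L₁ regular, L₂ non-regular" do not settle the question by themselves: the closure of regular languages under ∪, ∩, complement and difference applies only when BOTH operands are regular. With a non-regular operand the result can come out regular or non-regular depending on the specific languages, so one has to work out L₁ ∪ L₂ for this particular pair, as above.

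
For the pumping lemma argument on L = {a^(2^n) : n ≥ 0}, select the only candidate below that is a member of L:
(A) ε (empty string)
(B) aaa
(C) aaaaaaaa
(C) aaaaaaaa

The pumping lemma is applied to a string s that lies in L, so first check membership of each option:
- (A) ε has length 0, which is not a power of 2, so it is not in L ✗
- (B) aaa has length 3, strictly between 2^1 = 2 and 2^2 = 4, so it is not in L ✗
- (C) aaaaaaaa has length 8 = 2^3, so it is in L ✓

Only (C) aaaaaaaa is in L, so it is the only candidate that could play the role of s.
(In a complete proof one picks s in terms of the pumping length p so that |s| ≥ p is guaranteed; a fixed string like aaaaaaaa illustrates the shape of such an s.)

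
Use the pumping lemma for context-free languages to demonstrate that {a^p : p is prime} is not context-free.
Assume for contradiction that L is context-free, and let p ≥ 1 be the pumping length given by the pumping lemma for CFLs.
Choose a prime q with q ≥ p and let s = a^q. Then s ∈ L and |s| = q ≥ p.
By the CFL pumping lemma, s = uvxyz for some u, v, x, y, z with |vxy| ≤ p, |vy| ≥ 1, and uv^i xy^i z ∈ L for every i ≥ 0.
All symbols are a's, so only lengths matter: let k = |vy|, with 1 ≤ k ≤ p. Then |uv^i xy^i z| = q + (i − 1)k.

Take i = q + 1: the length is q + qk = q(k + 1).
Both factors satisfy q ≥ 2 and k + 1 ≥ 2, so q(k + 1) is composite and uv^(q+1) xy^(q+1) z ∉ L.

This contradicts the CFL pumping lemma, which requires uv^i xy^i z ∈ L for all i ≥ 0.
Hence L = {a^p : p is prime} is not context-free. ∎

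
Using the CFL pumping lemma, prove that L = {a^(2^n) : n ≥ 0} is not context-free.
Assume for contradiction that L is context-free, and let p ≥ 1 be the pumping length given by the pumping lemma for CFLs.
Choose s = a^(2^p). Then s ∈ L and |s| = 2^p ≥ p.
By the CFL pumping lemma, s = uvxyz for some u, v, x, y, z with |vxy| ≤ p, |vy| ≥ 1, and uv^i xy^i z ∈ L for every i ≥ 0.
All symbols are a's, so only lengths matter: let k = |vy|, with 1 ≤ k ≤ |vxy| ≤ p < 2^p.

Take i = 2: |uv²xy²z| = 2^p + k, and 2^p < 2^p + k < 2^p + 2^p = 2^(p+1).
So the length lies strictly between consecutive powers of two and is not a power of 2; uv²xy²z ∉ L.

This contradicts the CFL pumping lemma, which requires uv^i xy^i z ∈ L for all i ≥ 0.
Hence L = {a^(2^n) : n ≥ 0} is not context-free. ∎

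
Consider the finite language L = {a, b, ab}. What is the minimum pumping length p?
p = 3

For a finite language L, the pumping lemma holds vacuously if p > max|s| for s ∈ L.

The longest string in L = {a, b, ab} has length 2.
If p = 3, then no string s ∈ L has |s| ≥ p, so the condition is vacuously true.

The minimum pumping length is p = 3.

Why no smaller p works: for any p ≤ 2, the longest string s ∈ L has |s| = 2 ≥ p, so it would
have to be pumpable; but pumping up (i = 2, 3, ...) produces ever longer strings, which cannot all lie in the
finite language L. So the pumping property fails for every p ≤ 2.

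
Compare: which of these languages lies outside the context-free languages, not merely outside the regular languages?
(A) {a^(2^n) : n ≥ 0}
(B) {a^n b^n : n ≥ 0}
(A) {a^(2^n) : n ≥ 0}

(A) {a^(2^n) : n ≥ 0} requires the CFL pumping lemma.

- {a^n b^n : n ≥ 0} is context-free (but not regular)
  • Can be shown non-regular with the regular pumping lemma
  • After pumping, the number of a's and b's become unequal

- {a^(2^n) : n ≥ 0} is NOT context-free
  • Requires the CFL pumping lemma to prove
  • Gaps between powers of 2 grow exponentially

The CFL pumping lemma is "stronger" in that it can prove non-membership
in the larger class of context-free languages.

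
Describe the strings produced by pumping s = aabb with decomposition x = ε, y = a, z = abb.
{xy^i z : i ≥ 0} = {a^(i+1) b^2 : i ≥ 0} = {abb, aabb, aaabb, ...}

With x = ε, y = a, z = abb: Starting with aabb and pumping the first 'a' (z = abb keeps the second 'a'), we get strings with i+1 a's followed by 2 b's for i = 0, 1, 2, ...; note bb is not produced because z always contributes one a.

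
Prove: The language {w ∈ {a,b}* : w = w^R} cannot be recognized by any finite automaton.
Assume for contradiction that L is regular, and let p ≥ 1 be the pumping length given by the pumping lemma.
Choose s = a^p b a^p. Then s ∈ L (it reads the same in both directions) and |s| = 2p + 1 ≥ p.
By the pumping lemma, s = xyz for some x, y, z with |xy| ≤ p, |y| ≥ 1, and xy^i z ∈ L for every i ≥ 0.
Since |xy| ≤ p and the first p symbols of s are all a's, y = a^k for some k with 1 ≤ k ≤ p.

Take i = 2: xy²z = a^(p + k) b a^p.
Its reversal is a^p b a^(p + k). These differ because the block of a's before the unique b has length p + k in one and p in the other, and p + k ≠ p since k ≥ 1. So xy²z is not a palindrome, i.e. xy²z ∉ L.

This contradicts the pumping lemma, which requires xy^i z ∈ L for all i ≥ 0.
Hence L = {w ∈ {a,b}* : w = w^R} is not regular. ∎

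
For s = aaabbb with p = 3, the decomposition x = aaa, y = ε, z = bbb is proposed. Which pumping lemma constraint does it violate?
Violated: |y| > 0

The decomposition x = aaa, y = ε, z = bbb for s = aaabbb with p = 3
violates the constraint: |y| > 0

|y| = 0, but the pumping lemma requires |y| > 0 (y must be non-empty).

Pumping lemma constraints:
1. xyz = s (decomposition is valid)
2. |xy| ≤ p
3. |y| > 0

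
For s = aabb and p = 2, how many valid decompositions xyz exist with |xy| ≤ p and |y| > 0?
3

For s = 'aabb' with pumping length p = 2:

Constraints: |xy| ≤ 2, |y| > 0

Valid decompositions (|xy| ≤ p, |y| ≥ 1):
  • x='', y='a', z='abb'
  • x='a', y='a', z='bb'
  • x='', y='aa', z='bb'

Total count: 3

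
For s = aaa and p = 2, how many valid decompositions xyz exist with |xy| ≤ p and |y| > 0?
3

For s = 'aaa' with pumping length p = 2:

Constraints: |xy| ≤ 2, |y| > 0

Valid decompositions (|xy| ≤ p, |y| ≥ 1):
  • x='', y='a', z='aa'
  • x='a', y='a', z='a'
  • x='', y='aa', z='a'

Total count: 3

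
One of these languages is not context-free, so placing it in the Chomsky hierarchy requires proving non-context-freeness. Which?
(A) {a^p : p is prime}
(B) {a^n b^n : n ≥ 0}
(A) {a^p : p is prime}

(A) {a^p : p is prime} requires the CFL pumping lemma.

- {a^n b^n : n ≥ 0} is context-free (but not regular)
  • Can be shown non-regular with the regular pumping lemma
  • After pumping, the number of a's and b's become unequal

- {a^p : p is prime} is NOT context-free
  • Requires the CFL pumping lemma to prove
  • The CFL pumping lemma also fails because prime gaps are unbounded

The CFL pumping lemma is "stronger" in that it can prove non-membership
in the larger class of context-free languages.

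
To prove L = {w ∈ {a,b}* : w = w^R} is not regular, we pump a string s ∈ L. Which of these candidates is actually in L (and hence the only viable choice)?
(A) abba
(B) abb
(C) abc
(A) abba

The pumping lemma is applied to a string s that lies in L, so first check membership of each option:
- (A) abba reversed is abba, the same string, so it is a palindrome and is in L ✓
- (B) abb reversed is bba ≠ abb, so it is not a palindrome and is not in L ✗
- (C) abc reversed is cba ≠ abc, so it is not a palindrome and is not in L ✗

Only (A) abba is in L, so it is the only candidate that could play the role of s.
(In a complete proof one picks s in terms of the pumping length p so that |s| ≥ p is guaranteed; a fixed string like abba illustrates the shape of such an s.)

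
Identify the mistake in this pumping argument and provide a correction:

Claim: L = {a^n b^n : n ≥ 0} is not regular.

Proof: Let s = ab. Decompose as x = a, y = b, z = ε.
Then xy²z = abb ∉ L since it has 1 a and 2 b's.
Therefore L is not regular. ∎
Error: The string s = ab might be shorter than the pumping length p.

Correction: Choose s = a^p b^p to ensure |s| ≥ p. Also, the decomposition is wrong: with |xy| ≤ p, y cannot include b's when s starts with p a's.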